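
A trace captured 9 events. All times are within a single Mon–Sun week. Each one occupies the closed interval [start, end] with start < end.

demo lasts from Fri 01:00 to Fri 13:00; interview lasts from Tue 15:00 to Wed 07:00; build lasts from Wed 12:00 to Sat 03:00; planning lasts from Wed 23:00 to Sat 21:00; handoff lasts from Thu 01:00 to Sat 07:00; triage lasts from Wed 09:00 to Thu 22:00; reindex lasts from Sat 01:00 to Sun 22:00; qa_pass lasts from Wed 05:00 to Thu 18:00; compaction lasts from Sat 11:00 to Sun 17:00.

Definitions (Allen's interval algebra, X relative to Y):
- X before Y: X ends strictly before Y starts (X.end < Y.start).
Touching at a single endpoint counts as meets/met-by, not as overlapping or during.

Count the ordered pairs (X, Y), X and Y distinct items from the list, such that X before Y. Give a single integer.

17

Checking all 72 ordered pairs for relation 'before'; matching pairs in alphabetical order:
(build, compaction): build before compaction ✓
(demo, compaction): demo before compaction ✓
(demo, reindex): demo before reindex ✓
(handoff, compaction): handoff before compaction ✓
(interview, build): interview before build ✓
(interview, compaction): interview before compaction ✓
(interview, demo): interview before demo ✓
(interview, handoff): interview before handoff ✓
(interview, planning): interview before planning ✓
(interview, reindex): interview before reindex ✓
(interview, triage): interview before triage ✓
(qa_pass, compaction): qa_pass before compaction ✓
(qa_pass, demo): qa_pass before demo ✓
(qa_pass, reindex): qa_pass before reindex ✓
(triage, compaction): triage before compaction ✓
(triage, demo): triage before demo ✓
(triage, reindex): triage before reindex ✓
Count: 17.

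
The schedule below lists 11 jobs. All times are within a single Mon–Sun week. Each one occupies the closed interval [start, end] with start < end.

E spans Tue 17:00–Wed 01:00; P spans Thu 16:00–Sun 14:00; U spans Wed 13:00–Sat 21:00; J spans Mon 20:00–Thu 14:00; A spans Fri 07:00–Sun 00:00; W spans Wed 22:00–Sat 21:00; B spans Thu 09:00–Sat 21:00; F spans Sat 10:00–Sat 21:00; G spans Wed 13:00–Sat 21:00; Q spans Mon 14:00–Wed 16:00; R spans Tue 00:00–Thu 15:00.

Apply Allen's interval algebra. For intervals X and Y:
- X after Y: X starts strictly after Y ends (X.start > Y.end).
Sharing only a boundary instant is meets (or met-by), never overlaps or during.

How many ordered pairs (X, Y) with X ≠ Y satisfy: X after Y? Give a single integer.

Checking all 110 ordered pairs for relation 'after'; matching pairs in alphabetical order:
(A, E): A after E ✓
(A, J): A after J ✓
(A, Q): A after Q ✓
(A, R): A after R ✓
(B, E): B after E ✓
(B, Q): B after Q ✓
(F, E): F after E ✓
(F, J): F after J ✓
(F, Q): F after Q ✓
(F, R): F after R ✓
(G, E): G after E ✓
(P, E): P after E ✓
(P, J): P after J ✓
(P, Q): P after Q ✓
(P, R): P after R ✓
(U, E): U after E ✓
(W, E): W after E ✓
(W, Q): W after Q ✓
Count: 18.

18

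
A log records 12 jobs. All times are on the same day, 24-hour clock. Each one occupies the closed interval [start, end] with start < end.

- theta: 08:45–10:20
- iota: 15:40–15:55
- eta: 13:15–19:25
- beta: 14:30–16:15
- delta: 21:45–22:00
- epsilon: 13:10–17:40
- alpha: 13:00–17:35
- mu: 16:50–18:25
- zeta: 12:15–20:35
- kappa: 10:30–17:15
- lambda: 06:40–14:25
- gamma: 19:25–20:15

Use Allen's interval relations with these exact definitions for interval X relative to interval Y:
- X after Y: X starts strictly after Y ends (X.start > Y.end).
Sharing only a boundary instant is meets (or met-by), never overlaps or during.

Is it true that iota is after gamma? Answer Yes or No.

No

iota = [15:40, 15:55], gamma = [19:25, 20:15].
Actual relation of iota to gamma: before.
Asked whether 'after' holds → No.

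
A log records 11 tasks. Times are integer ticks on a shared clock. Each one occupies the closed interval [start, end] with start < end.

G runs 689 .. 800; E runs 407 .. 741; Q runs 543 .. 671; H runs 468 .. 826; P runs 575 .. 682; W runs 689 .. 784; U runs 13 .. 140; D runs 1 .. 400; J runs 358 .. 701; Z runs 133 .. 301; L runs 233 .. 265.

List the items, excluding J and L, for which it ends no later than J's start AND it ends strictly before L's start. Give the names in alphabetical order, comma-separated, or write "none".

U

Conditions: its end is no later than J's start (X.end <= 358) AND its end is strictly before L's start (X.end < 233).
D: end 400 <= 358? ✗; end 400 < 233? ✗ → no.
E: end 741 <= 358? ✗; end 741 < 233? ✗ → no.
G: end 800 <= 358? ✗; end 800 < 233? ✗ → no.
H: end 826 <= 358? ✗; end 826 < 233? ✗ → no.
P: end 682 <= 358? ✗; end 682 < 233? ✗ → no.
Q: end 671 <= 358? ✗; end 671 < 233? ✗ → no.
U: end 140 <= 358? ✓; end 140 < 233? ✓ → yes.
W: end 784 <= 358? ✗; end 784 < 233? ✗ → no.
Z: end 301 <= 358? ✓; end 301 < 233? ✗ → no.
Result: U.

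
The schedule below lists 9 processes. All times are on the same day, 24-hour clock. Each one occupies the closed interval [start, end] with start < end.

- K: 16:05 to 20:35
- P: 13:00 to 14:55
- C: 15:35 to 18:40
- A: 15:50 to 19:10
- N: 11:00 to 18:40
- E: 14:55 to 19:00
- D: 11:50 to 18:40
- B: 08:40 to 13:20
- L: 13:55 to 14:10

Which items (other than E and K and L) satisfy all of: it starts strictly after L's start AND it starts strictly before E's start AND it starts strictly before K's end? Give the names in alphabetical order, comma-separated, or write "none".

Conditions: its start is strictly after L's start (X.start > 13:55) AND its start is strictly before E's start (X.start < 14:55) AND its start is strictly before K's end (X.start < 20:35).
A: start 15:50 > 13:55? ✓; start 15:50 < 14:55? ✗; start 15:50 < 20:35? ✓ → no.
B: start 08:40 > 13:55? ✗; start 08:40 < 14:55? ✓; start 08:40 < 20:35? ✓ → no.
C: start 15:35 > 13:55? ✓; start 15:35 < 14:55? ✗; start 15:35 < 20:35? ✓ → no.
D: start 11:50 > 13:55? ✗; start 11:50 < 14:55? ✓; start 11:50 < 20:35? ✓ → no.
N: start 11:00 > 13:55? ✗; start 11:00 < 14:55? ✓; start 11:00 < 20:35? ✓ → no.
P: start 13:00 > 13:55? ✗; start 13:00 < 14:55? ✓; start 13:00 < 20:35? ✓ → no.
Result: none.

none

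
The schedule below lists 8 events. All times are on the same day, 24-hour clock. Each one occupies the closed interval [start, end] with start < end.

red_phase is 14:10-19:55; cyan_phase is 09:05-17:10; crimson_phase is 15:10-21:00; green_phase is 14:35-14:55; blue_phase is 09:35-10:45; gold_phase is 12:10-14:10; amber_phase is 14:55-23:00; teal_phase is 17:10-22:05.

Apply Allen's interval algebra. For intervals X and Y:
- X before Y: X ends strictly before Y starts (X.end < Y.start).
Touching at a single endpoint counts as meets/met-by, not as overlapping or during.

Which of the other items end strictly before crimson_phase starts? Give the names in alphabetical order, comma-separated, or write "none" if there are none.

blue_phase, gold_phase, green_phase

Target crimson_phase = [15:10, 21:00].
amber_phase [14:55, 23:00] → contains → no.
blue_phase [09:35, 10:45] → before → yes.
cyan_phase [09:05, 17:10] → overlaps → no.
gold_phase [12:10, 14:10] → before → yes.
green_phase [14:35, 14:55] → before → yes.
red_phase [14:10, 19:55] → overlaps → no.
teal_phase [17:10, 22:05] → overlapped-by → no.
Result: blue_phase, gold_phase, green_phase.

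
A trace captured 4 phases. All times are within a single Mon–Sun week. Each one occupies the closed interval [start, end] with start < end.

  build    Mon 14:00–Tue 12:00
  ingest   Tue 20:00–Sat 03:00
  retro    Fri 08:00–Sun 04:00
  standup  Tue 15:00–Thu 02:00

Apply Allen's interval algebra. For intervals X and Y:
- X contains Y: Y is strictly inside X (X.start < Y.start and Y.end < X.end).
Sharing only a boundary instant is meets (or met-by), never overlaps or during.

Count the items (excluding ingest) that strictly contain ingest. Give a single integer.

0

Target ingest = [Tue 20:00, Sat 03:00].
build [Mon 14:00, Tue 12:00] → before → no.
retro [Fri 08:00, Sun 04:00] → overlapped-by → no.
standup [Tue 15:00, Thu 02:00] → overlaps → no.
Total: 0.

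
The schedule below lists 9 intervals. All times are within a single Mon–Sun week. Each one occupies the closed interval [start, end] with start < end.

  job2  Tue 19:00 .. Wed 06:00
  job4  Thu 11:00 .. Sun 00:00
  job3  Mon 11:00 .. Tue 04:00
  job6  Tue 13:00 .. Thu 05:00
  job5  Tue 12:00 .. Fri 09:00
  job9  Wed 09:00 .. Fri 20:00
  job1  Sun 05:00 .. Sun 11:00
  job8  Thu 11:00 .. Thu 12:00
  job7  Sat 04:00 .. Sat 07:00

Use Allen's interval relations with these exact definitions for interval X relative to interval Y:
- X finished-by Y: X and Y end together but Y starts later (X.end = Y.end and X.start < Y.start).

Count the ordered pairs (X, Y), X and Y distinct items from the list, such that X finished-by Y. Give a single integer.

0

Checking all 72 ordered pairs for relation 'finished-by'; matching pairs in alphabetical order:
No pair satisfies it.
Count: 0.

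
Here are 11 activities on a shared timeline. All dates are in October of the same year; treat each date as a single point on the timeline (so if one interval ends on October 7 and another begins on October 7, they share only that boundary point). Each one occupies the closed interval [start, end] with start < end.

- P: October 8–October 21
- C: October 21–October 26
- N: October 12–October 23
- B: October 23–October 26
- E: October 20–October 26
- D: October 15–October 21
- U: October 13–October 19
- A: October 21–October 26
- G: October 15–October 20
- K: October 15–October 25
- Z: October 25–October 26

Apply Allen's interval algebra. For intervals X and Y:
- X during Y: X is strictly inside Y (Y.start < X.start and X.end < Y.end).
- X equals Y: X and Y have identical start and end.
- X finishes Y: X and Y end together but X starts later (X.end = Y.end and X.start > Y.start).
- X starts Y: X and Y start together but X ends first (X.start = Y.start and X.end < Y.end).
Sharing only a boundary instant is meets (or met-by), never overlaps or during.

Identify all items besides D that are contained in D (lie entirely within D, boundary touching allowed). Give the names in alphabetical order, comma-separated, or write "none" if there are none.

Target D = [October 15, October 21].
A [October 21, October 26] → met-by → no.
B [October 23, October 26] → after → no.
C [October 21, October 26] → met-by → no.
E [October 20, October 26] → overlapped-by → no.
G [October 15, October 20] → starts → yes.
K [October 15, October 25] → started-by → no.
N [October 12, October 23] → contains → no.
P [October 8, October 21] → finished-by → no.
U [October 13, October 19] → overlaps → no.
Z [October 25, October 26] → after → no.
Result: G.

G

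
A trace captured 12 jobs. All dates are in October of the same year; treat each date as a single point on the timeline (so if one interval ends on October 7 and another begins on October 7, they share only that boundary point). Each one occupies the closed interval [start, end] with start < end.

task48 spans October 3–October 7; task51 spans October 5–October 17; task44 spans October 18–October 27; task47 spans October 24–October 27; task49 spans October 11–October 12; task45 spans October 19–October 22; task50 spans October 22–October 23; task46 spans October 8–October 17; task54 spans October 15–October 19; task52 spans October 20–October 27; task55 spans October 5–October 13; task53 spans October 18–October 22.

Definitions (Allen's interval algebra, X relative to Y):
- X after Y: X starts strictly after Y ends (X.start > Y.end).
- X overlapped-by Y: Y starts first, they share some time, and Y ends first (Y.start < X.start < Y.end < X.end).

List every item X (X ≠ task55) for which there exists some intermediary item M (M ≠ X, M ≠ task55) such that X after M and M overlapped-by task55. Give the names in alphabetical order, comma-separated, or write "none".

Target task55 = [October 5, October 13].
Intermediaries M with M overlapped-by task55: task46.
Via task46 — items with X after task46: task44, task45, task47, task50, task52, task53.
Union: task44, task45, task47, task50, task52, task53.

task44, task45, task47, task50, task52, task53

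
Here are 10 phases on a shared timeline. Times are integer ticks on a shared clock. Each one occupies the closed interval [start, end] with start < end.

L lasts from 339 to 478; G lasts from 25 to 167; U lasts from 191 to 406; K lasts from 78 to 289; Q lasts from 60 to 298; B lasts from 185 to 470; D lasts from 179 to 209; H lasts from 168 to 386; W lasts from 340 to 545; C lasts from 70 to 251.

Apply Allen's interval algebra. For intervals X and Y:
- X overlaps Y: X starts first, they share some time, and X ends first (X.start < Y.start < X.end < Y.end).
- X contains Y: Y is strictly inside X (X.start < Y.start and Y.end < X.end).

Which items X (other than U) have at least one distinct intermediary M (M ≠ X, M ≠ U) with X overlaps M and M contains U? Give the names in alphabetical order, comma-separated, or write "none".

C, D, H, K, Q

Target U = [191, 406].
Intermediaries M with M contains U: B.
Via B — items with X overlaps B: C, D, H, K, Q.
Union: C, D, H, K, Q.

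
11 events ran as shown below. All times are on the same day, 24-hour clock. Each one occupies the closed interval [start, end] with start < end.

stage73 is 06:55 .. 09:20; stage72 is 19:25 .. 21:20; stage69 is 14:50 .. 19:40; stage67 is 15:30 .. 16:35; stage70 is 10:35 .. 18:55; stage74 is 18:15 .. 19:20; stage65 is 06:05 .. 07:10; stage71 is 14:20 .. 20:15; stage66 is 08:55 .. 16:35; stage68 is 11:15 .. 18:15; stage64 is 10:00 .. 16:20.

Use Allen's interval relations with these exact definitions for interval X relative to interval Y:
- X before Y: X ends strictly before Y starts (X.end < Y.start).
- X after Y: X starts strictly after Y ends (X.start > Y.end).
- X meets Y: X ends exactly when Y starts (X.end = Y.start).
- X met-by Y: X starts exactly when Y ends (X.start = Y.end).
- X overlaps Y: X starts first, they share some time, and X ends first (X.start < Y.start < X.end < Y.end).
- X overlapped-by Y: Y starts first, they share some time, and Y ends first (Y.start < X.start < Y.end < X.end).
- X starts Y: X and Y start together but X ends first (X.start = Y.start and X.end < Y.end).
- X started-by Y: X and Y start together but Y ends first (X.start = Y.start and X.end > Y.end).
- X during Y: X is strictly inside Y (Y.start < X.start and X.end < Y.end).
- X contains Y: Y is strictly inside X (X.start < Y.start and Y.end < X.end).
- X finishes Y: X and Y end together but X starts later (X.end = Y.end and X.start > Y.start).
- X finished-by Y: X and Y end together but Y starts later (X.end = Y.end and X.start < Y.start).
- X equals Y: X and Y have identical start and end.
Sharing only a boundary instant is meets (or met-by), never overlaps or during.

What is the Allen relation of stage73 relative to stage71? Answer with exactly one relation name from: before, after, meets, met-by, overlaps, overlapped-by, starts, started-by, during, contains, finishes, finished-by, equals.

stage73 = [06:55, 09:20]; stage71 = [14:20, 20:15].
Compare endpoints: stage73.start < stage71.start, stage73.start < stage71.end, stage73.end < stage71.start, stage73.end < stage71.end.
That pattern is 'before'.

before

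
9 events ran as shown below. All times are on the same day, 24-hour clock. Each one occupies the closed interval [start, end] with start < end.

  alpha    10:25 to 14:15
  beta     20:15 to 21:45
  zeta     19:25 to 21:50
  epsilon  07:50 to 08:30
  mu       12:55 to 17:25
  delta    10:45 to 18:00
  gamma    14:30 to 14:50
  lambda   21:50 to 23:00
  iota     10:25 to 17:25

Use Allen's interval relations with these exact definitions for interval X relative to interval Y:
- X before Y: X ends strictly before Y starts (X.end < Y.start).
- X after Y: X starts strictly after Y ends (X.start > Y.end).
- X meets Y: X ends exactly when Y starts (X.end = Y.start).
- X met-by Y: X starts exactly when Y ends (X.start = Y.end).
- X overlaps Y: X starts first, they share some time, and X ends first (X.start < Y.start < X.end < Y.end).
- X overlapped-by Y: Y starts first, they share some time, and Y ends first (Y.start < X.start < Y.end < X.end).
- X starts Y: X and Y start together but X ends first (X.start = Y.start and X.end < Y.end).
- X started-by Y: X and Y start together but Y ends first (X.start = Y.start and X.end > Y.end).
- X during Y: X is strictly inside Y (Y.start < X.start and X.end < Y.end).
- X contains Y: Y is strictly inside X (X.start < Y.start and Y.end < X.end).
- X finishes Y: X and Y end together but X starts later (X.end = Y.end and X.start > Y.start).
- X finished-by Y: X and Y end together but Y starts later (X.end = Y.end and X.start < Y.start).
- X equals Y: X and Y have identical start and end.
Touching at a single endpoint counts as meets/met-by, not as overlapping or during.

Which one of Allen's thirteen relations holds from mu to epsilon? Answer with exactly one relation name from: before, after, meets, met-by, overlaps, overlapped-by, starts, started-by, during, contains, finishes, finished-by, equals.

mu = [12:55, 17:25]; epsilon = [07:50, 08:30].
Compare endpoints: mu.start > epsilon.start, mu.start > epsilon.end, mu.end > epsilon.start, mu.end > epsilon.end.
That pattern is 'after'.

after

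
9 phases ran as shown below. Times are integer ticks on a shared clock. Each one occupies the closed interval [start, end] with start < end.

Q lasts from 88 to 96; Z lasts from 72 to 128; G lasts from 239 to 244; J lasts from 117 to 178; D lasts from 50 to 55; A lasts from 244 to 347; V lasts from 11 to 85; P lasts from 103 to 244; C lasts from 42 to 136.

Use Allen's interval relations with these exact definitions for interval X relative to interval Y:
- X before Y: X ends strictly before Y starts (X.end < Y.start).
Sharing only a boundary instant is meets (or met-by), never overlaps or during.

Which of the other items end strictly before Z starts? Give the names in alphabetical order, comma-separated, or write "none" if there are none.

Target Z = [72, 128].
A [244, 347] → after → no.
C [42, 136] → contains → no.
D [50, 55] → before → yes.
G [239, 244] → after → no.
J [117, 178] → overlapped-by → no.
P [103, 244] → overlapped-by → no.
Q [88, 96] → during → no.
V [11, 85] → overlaps → no.
Result: D.

D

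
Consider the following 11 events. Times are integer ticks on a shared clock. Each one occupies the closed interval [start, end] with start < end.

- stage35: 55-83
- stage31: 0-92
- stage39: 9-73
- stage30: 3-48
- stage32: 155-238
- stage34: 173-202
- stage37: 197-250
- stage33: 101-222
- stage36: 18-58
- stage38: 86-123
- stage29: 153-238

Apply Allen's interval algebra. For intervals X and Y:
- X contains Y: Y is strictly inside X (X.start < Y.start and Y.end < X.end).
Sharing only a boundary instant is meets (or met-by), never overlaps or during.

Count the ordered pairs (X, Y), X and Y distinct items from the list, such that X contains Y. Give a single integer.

Checking all 110 ordered pairs for relation 'contains'; matching pairs in alphabetical order:
(stage29, stage34): stage29 contains stage34 ✓
(stage31, stage30): stage31 contains stage30 ✓
(stage31, stage35): stage31 contains stage35 ✓
(stage31, stage36): stage31 contains stage36 ✓
(stage31, stage39): stage31 contains stage39 ✓
(stage32, stage34): stage32 contains stage34 ✓
(stage33, stage34): stage33 contains stage34 ✓
(stage39, stage36): stage39 contains stage36 ✓
Count: 8.

8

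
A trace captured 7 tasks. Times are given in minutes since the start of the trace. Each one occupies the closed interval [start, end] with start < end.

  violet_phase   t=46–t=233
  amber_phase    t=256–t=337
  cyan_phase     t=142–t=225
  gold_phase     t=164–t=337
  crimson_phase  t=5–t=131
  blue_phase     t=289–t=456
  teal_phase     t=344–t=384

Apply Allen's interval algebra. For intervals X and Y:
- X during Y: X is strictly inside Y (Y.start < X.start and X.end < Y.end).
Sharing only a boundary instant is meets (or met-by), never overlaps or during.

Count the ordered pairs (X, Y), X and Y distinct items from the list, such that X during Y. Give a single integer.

2

Checking all 42 ordered pairs for relation 'during'; matching pairs in alphabetical order:
(cyan_phase, violet_phase): cyan_phase during violet_phase ✓
(teal_phase, blue_phase): teal_phase during blue_phase ✓
Count: 2.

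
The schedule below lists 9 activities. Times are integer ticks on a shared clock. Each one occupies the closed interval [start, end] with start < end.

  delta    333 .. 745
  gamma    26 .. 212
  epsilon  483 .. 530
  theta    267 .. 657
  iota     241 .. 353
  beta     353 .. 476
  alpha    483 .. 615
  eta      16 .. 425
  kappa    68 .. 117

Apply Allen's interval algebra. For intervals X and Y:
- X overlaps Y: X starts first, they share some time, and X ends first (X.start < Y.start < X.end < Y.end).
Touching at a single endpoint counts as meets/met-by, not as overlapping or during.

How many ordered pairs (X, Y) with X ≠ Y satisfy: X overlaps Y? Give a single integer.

6

Checking all 72 ordered pairs for relation 'overlaps'; matching pairs in alphabetical order:
(eta, beta): eta overlaps beta ✓
(eta, delta): eta overlaps delta ✓
(eta, theta): eta overlaps theta ✓
(iota, delta): iota overlaps delta ✓
(iota, theta): iota overlaps theta ✓
(theta, delta): theta overlaps delta ✓
Count: 6.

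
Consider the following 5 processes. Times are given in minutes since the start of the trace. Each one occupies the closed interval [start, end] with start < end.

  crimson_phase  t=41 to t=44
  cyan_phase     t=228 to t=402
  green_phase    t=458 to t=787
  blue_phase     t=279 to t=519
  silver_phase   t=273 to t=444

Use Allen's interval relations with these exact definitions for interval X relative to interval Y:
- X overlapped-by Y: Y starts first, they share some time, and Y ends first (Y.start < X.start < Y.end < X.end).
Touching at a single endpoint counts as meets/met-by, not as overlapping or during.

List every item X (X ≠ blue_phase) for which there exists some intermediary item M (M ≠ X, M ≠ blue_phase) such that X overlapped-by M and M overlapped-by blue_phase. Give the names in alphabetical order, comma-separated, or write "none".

Target blue_phase = [t=279, t=519].
Intermediaries M with M overlapped-by blue_phase: green_phase.
Via green_phase — items with X overlapped-by green_phase: none.
Union: none.

none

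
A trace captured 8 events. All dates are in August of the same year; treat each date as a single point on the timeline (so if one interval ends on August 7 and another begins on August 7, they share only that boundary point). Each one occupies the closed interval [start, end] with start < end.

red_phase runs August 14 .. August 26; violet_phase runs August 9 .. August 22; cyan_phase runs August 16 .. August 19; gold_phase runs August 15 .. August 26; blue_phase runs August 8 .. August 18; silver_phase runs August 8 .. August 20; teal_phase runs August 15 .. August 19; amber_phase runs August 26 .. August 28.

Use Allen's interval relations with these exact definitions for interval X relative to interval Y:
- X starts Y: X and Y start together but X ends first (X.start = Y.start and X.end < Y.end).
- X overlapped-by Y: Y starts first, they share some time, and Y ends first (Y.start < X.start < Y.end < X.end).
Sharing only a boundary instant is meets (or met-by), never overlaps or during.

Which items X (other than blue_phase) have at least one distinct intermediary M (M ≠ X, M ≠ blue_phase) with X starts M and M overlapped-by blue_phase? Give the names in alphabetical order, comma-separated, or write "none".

Target blue_phase = [August 8, August 18].
Intermediaries M with M overlapped-by blue_phase: cyan_phase, gold_phase, red_phase, teal_phase, violet_phase.
Via cyan_phase — items with X starts cyan_phase: none.
Via gold_phase — items with X starts gold_phase: teal_phase.
Via red_phase — items with X starts red_phase: none.
Via teal_phase — items with X starts teal_phase: none.
Via violet_phase — items with X starts violet_phase: none.
Union: teal_phase.

teal_phase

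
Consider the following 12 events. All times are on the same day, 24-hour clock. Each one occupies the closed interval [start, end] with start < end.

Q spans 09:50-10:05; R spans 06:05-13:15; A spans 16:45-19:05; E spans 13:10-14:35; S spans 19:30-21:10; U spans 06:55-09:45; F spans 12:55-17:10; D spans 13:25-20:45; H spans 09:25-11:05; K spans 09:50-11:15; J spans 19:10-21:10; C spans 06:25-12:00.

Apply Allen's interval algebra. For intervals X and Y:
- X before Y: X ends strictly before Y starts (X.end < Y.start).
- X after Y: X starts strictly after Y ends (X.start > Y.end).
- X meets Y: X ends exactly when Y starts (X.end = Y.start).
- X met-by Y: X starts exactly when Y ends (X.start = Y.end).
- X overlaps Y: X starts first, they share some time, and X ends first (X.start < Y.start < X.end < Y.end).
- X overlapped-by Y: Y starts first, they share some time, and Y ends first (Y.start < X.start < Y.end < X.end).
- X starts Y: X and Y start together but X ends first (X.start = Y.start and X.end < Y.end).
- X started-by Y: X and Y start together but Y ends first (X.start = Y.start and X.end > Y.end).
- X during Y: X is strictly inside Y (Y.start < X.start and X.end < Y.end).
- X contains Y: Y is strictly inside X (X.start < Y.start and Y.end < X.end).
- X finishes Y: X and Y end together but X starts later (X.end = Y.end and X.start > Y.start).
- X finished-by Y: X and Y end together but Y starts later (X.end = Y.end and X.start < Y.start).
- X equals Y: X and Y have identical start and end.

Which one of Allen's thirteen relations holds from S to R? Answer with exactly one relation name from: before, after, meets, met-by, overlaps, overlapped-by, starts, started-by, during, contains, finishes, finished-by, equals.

after

S = [19:30, 21:10]; R = [06:05, 13:15].
Compare endpoints: S.start > R.start, S.start > R.end, S.end > R.start, S.end > R.end.
That pattern is 'after'.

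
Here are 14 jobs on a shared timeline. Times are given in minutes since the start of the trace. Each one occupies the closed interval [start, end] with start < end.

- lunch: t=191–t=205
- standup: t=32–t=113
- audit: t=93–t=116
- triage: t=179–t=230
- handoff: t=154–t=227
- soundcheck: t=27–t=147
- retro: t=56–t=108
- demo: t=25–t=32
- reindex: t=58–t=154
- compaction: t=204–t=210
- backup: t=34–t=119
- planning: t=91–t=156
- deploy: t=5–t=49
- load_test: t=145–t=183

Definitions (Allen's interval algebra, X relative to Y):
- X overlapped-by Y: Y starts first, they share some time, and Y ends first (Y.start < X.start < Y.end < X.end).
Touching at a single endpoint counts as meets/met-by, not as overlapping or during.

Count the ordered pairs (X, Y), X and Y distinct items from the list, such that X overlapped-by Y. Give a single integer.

24

Checking all 182 ordered pairs for relation 'overlapped-by'; matching pairs in alphabetical order:
(audit, retro): audit overlapped-by retro ✓
(audit, standup): audit overlapped-by standup ✓
(backup, deploy): backup overlapped-by deploy ✓
(backup, standup): backup overlapped-by standup ✓
(compaction, lunch): compaction overlapped-by lunch ✓
(handoff, load_test): handoff overlapped-by load_test ✓
(handoff, planning): handoff overlapped-by planning ✓
(load_test, planning): load_test overlapped-by planning ✓
(load_test, reindex): load_test overlapped-by reindex ✓
(load_test, soundcheck): load_test overlapped-by soundcheck ✓
(planning, backup): planning overlapped-by backup ✓
(planning, reindex): planning overlapped-by reindex ✓
(planning, retro): planning overlapped-by retro ✓
(planning, soundcheck): planning overlapped-by soundcheck ✓
(planning, standup): planning overlapped-by standup ✓
(reindex, backup): reindex overlapped-by backup ✓
(reindex, retro): reindex overlapped-by retro ✓
(reindex, soundcheck): reindex overlapped-by soundcheck ✓
(reindex, standup): reindex overlapped-by standup ✓
(soundcheck, demo): soundcheck overlapped-by demo ✓
(soundcheck, deploy): soundcheck overlapped-by deploy ✓
(standup, deploy): standup overlapped-by deploy ✓
(triage, handoff): triage overlapped-by handoff ✓
(triage, load_test): triage overlapped-by load_test ✓
Count: 24.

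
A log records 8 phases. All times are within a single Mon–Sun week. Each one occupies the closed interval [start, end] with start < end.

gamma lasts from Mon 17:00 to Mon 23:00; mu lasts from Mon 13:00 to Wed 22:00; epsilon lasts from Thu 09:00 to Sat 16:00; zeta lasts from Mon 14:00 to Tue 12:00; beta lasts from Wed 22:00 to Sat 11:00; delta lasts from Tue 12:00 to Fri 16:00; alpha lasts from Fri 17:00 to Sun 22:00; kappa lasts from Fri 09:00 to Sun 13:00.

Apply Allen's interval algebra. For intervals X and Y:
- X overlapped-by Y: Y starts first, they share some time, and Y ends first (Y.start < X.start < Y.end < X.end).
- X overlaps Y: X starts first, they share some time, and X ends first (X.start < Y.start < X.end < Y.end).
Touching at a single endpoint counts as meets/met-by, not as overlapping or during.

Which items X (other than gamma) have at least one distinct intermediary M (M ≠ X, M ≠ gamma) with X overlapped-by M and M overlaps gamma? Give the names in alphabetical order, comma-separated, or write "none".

Target gamma = [Mon 17:00, Mon 23:00].
Intermediaries M with M overlaps gamma: none.
Union: none.

none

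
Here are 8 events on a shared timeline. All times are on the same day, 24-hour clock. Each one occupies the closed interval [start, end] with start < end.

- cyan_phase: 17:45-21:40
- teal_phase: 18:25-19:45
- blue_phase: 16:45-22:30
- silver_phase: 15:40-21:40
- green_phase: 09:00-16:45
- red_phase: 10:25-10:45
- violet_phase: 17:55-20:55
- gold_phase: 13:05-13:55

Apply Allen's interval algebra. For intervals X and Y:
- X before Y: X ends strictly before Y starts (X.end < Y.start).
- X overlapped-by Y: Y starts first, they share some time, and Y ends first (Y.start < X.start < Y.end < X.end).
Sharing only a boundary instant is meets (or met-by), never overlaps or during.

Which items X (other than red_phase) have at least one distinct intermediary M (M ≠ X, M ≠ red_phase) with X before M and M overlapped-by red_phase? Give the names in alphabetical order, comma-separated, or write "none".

Target red_phase = [10:25, 10:45].
Intermediaries M with M overlapped-by red_phase: none.
Union: none.

none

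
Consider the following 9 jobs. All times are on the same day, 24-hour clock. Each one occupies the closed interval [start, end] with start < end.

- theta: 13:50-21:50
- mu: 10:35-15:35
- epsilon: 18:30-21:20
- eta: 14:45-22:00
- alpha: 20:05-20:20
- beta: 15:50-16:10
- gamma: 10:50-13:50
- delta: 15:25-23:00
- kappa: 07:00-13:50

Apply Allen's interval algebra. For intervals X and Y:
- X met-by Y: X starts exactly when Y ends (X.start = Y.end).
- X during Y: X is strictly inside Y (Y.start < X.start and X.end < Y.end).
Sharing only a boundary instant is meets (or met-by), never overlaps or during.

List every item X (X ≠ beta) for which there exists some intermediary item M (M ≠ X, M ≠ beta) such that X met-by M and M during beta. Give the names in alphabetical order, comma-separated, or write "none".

Target beta = [15:50, 16:10].
Intermediaries M with M during beta: none.
Union: none.

none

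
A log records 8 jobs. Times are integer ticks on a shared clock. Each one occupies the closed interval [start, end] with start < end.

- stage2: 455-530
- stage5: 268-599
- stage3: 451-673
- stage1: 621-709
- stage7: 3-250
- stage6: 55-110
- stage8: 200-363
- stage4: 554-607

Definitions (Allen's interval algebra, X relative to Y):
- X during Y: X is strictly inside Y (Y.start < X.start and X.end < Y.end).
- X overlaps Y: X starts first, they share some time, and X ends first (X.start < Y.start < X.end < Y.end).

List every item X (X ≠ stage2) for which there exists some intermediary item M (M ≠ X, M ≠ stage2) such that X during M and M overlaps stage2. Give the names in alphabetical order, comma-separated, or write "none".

none

Target stage2 = [455, 530].
Intermediaries M with M overlaps stage2: none.
Union: none.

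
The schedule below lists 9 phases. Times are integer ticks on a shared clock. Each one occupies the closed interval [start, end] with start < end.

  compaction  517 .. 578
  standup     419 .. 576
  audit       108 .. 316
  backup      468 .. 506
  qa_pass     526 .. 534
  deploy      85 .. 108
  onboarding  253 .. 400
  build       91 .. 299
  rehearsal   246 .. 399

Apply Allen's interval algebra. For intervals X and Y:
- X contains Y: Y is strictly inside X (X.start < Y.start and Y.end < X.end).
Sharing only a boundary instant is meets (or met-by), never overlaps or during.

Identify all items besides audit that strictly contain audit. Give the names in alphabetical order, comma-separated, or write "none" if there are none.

Target audit = [108, 316].
backup [468, 506] → after → no.
build [91, 299] → overlaps → no.
compaction [517, 578] → after → no.
deploy [85, 108] → meets → no.
onboarding [253, 400] → overlapped-by → no.
qa_pass [526, 534] → after → no.
rehearsal [246, 399] → overlapped-by → no.
standup [419, 576] → after → no.
Result: none.

none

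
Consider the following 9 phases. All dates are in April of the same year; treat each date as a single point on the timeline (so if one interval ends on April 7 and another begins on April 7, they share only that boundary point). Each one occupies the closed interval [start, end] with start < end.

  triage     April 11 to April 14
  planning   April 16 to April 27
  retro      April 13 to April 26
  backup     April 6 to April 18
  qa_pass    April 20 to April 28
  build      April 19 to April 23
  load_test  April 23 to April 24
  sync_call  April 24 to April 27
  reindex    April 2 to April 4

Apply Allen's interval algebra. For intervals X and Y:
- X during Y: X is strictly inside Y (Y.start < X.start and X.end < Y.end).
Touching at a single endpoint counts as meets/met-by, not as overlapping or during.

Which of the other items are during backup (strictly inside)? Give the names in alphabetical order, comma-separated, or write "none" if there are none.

triage

Target backup = [April 6, April 18].
build [April 19, April 23] → after → no.
load_test [April 23, April 24] → after → no.
planning [April 16, April 27] → overlapped-by → no.
qa_pass [April 20, April 28] → after → no.
reindex [April 2, April 4] → before → no.
retro [April 13, April 26] → overlapped-by → no.
sync_call [April 24, April 27] → after → no.
triage [April 11, April 14] → during → yes.
Result: triage.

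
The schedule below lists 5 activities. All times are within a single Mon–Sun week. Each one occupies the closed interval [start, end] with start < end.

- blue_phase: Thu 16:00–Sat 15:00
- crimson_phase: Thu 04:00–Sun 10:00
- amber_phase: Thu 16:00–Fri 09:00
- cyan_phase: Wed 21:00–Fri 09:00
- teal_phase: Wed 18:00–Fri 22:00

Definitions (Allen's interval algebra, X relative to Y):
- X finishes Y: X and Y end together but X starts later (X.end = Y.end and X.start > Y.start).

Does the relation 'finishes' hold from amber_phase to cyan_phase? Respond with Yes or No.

amber_phase = [Thu 16:00, Fri 09:00], cyan_phase = [Wed 21:00, Fri 09:00].
Actual relation of amber_phase to cyan_phase: finishes.
Asked whether 'finishes' holds → Yes.

Yes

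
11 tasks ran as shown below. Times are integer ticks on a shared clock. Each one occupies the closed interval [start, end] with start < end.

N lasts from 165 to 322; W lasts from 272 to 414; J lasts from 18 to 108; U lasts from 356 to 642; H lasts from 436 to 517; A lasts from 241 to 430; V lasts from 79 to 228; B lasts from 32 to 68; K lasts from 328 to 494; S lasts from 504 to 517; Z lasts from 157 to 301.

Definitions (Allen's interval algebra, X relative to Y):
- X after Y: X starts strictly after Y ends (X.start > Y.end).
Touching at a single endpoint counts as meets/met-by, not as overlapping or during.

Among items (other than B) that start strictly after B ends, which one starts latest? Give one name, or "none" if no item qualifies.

Target B = [32, 68].
A [241, 430] → after → candidate.
H [436, 517] → after → candidate.
J [18, 108] → contains → excluded.
K [328, 494] → after → candidate.
N [165, 322] → after → candidate.
S [504, 517] → after → candidate.
U [356, 642] → after → candidate.
V [79, 228] → after → candidate.
W [272, 414] → after → candidate.
Z [157, 301] → after → candidate.
Among candidates, latest start is 504 → S.

S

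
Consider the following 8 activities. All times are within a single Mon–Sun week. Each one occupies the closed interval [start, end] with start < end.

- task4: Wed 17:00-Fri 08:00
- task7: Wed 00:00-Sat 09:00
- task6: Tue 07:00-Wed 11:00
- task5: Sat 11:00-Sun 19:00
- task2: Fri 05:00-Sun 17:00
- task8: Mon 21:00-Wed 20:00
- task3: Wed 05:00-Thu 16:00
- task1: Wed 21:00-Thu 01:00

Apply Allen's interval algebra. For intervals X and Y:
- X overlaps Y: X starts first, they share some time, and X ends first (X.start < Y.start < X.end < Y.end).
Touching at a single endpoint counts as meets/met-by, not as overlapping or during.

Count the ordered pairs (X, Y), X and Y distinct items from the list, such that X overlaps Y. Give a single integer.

Checking all 56 ordered pairs for relation 'overlaps'; matching pairs in alphabetical order:
(task2, task5): task2 overlaps task5 ✓
(task3, task4): task3 overlaps task4 ✓
(task4, task2): task4 overlaps task2 ✓
(task6, task3): task6 overlaps task3 ✓
(task6, task7): task6 overlaps task7 ✓
(task7, task2): task7 overlaps task2 ✓
(task8, task3): task8 overlaps task3 ✓
(task8, task4): task8 overlaps task4 ✓
(task8, task7): task8 overlaps task7 ✓
Count: 9.

9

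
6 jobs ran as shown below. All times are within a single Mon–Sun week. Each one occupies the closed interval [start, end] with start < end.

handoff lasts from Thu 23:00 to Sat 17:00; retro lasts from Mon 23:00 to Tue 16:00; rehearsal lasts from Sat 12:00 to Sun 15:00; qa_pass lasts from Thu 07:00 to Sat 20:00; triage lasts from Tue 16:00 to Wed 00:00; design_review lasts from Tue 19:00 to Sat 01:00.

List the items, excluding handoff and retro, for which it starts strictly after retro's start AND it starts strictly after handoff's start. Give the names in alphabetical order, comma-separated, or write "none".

rehearsal

Conditions: its start is strictly after retro's start (X.start > Mon 23:00) AND its start is strictly after handoff's start (X.start > Thu 23:00).
design_review: start Tue 19:00 > Mon 23:00? ✓; start Tue 19:00 > Thu 23:00? ✗ → no.
qa_pass: start Thu 07:00 > Mon 23:00? ✓; start Thu 07:00 > Thu 23:00? ✗ → no.
rehearsal: start Sat 12:00 > Mon 23:00? ✓; start Sat 12:00 > Thu 23:00? ✓ → yes.
triage: start Tue 16:00 > Mon 23:00? ✓; start Tue 16:00 > Thu 23:00? ✗ → no.
Result: rehearsal.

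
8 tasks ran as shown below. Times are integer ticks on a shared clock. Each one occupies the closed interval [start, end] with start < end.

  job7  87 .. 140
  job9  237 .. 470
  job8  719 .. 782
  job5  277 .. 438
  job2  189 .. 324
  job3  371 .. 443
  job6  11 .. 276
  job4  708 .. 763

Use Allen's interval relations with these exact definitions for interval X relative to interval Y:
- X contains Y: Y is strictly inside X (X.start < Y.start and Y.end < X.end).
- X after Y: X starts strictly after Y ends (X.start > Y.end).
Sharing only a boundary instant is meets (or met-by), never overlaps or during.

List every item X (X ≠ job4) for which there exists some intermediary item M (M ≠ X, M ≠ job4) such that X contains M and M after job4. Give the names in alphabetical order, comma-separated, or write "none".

none

Target job4 = [708, 763].
Intermediaries M with M after job4: none.
Union: none.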